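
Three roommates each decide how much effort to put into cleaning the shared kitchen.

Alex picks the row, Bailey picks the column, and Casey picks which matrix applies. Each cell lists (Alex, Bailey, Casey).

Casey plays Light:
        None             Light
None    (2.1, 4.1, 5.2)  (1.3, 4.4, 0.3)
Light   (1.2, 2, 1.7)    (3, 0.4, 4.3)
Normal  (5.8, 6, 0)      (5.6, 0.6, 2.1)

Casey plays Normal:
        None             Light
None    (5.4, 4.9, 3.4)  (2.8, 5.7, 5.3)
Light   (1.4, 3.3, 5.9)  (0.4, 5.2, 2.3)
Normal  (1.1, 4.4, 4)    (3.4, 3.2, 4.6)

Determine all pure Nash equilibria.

This game has no pure Nash equilibrium.

Check each profile: it is a Nash equilibrium iff no player can strictly gain by switching unilaterally.
(None, None, Light): Alex can switch to Normal (2.1 → 5.8). Not NE.
(None, None, Normal): Bailey can switch to Light (4.9 → 5.7). Not NE.
(None, Light, Light): Alex can switch to Light (1.3 → 3). Not NE.
(None, Light, Normal): Alex can switch to Normal (2.8 → 3.4). Not NE.
(Light, None, Light): Alex can switch to None (1.2 → 2.1). Not NE.
(Light, None, Normal): Alex can switch to None (1.4 → 5.4). Not NE.
(The remaining 6 profiles each have a profitable deviation by the same check.)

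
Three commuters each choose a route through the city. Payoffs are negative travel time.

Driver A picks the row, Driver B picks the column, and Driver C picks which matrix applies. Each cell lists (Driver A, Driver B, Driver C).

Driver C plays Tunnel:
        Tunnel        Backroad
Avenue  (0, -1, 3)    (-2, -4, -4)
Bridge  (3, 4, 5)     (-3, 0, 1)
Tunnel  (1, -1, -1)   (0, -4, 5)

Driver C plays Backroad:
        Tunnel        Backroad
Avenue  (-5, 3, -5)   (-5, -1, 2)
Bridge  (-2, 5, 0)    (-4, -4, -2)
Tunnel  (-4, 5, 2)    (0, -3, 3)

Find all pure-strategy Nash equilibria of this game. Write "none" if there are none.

Pure NE: (Bridge, Tunnel, Tunnel)

Driver A against (Tunnel, Tunnel): payoffs 0, 3, 1 → best response Bridge.
Driver A against (Tunnel, Backroad): payoffs -5, -2, -4 → best response Bridge.
Driver A against (Backroad, Tunnel): payoffs -2, -3, 0 → best response Tunnel.
Driver A against (Backroad, Backroad): payoffs -5, -4, 0 → best response Tunnel.
Driver B against (Avenue, Tunnel): payoffs -1, -4 → best response Tunnel.
Driver B against (Avenue, Backroad): payoffs 3, -1 → best response Tunnel.
Driver B against (Bridge, Tunnel): payoffs 4, 0 → best response Tunnel.
Driver B against (Bridge, Backroad): payoffs 5, -4 → best response Tunnel.
Driver B against (Tunnel, Tunnel): payoffs -1, -4 → best response Tunnel.
Driver B against (Tunnel, Backroad): payoffs 5, -3 → best response Tunnel.
Driver C against (Avenue, Tunnel): payoffs 3, -5 → best response Tunnel.
Driver C against (Avenue, Backroad): payoffs -4, 2 → best response Backroad.
Driver C against (Bridge, Tunnel): payoffs 5, 0 → best response Tunnel.
Driver C against (Bridge, Backroad): payoffs 1, -2 → best response Tunnel.
Driver C against (Tunnel, Tunnel): payoffs -1, 2 → best response Backroad.
Driver C against (Tunnel, Backroad): payoffs 5, 3 → best response Tunnel.
Mutual best responses: (Bridge, Tunnel, Tunnel).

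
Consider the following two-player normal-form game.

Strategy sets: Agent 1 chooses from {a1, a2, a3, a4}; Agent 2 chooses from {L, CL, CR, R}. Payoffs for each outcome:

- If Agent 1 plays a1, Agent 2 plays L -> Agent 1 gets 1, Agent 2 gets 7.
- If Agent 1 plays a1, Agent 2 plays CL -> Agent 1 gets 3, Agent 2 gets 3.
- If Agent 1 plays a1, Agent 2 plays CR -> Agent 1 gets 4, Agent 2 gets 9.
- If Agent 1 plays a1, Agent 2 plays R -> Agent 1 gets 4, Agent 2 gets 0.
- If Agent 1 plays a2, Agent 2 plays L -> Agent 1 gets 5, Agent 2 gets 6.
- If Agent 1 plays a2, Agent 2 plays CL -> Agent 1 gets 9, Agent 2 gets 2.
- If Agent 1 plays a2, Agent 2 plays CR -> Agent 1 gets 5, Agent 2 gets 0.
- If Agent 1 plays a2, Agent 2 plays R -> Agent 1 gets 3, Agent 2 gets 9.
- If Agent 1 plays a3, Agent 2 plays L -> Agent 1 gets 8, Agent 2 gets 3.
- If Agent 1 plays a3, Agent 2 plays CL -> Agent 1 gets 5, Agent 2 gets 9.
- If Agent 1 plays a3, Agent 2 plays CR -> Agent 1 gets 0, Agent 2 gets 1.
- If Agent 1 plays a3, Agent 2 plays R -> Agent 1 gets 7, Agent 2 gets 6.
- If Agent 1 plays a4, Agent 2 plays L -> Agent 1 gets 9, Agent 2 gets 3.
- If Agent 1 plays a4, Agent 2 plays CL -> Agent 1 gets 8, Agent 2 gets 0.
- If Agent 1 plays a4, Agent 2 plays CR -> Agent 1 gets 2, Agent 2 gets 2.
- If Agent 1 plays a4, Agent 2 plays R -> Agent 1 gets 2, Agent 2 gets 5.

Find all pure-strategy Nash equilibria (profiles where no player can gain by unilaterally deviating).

Agent 1 against L: payoffs 1, 5, 8, 9 → best response a4.
Agent 1 against CL: payoffs 3, 9, 5, 8 → best response a2.
Agent 1 against CR: payoffs 4, 5, 0, 2 → best response a2.
Agent 1 against R: payoffs 4, 3, 7, 2 → best response a3.
Agent 2 against a1: payoffs 7, 3, 9, 0 → best response CR.
Agent 2 against a2: payoffs 6, 2, 0, 9 → best response R.
Agent 2 against a3: payoffs 3, 9, 1, 6 → best response CL.
Agent 2 against a4: payoffs 3, 0, 2, 5 → best response R.
No profile is a mutual best response for all players.

There is no pure-strategy Nash equilibrium.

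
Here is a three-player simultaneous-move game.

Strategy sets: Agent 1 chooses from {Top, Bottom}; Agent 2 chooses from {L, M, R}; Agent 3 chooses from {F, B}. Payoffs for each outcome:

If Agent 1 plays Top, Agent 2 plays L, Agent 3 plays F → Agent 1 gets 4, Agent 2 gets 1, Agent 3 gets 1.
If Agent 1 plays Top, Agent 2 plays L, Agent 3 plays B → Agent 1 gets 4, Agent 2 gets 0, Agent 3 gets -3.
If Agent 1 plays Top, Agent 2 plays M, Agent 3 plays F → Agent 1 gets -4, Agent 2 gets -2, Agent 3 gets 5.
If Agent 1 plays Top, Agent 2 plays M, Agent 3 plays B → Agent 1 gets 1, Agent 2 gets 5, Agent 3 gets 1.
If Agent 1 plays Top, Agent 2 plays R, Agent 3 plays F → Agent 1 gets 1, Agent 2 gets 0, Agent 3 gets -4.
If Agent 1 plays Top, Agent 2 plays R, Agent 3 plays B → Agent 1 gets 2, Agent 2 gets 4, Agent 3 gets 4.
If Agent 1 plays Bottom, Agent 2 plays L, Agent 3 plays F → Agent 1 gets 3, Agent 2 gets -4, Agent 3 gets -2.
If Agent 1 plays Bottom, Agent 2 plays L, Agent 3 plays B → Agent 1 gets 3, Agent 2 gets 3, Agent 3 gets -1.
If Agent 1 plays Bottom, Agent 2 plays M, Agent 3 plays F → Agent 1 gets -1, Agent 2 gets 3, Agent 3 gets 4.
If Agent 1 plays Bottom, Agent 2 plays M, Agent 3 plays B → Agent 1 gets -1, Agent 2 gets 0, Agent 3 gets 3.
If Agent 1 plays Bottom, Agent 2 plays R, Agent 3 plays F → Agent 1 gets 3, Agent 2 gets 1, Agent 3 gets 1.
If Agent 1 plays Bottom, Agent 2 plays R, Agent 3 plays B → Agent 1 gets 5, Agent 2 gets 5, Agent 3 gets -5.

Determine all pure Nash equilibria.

Mark each player's best response to every combination of opponents' strategies; a profile where every player is best-responding is a pure Nash equilibrium.
Agent 1 against (L, F): payoffs 4, 3 → best response Top.
Agent 1 against (L, B): payoffs 4, 3 → best response Top.
Agent 1 against (M, F): payoffs -4, -1 → best response Bottom.
Agent 1 against (M, B): payoffs 1, -1 → best response Top.
Agent 1 against (R, F): payoffs 1, 3 → best response Bottom.
Agent 1 against (R, B): payoffs 2, 5 → best response Bottom.
Agent 2 against (Top, F): payoffs 1, -2, 0 → best response L.
Agent 2 against (Top, B): payoffs 0, 5, 4 → best response M.
Agent 2 against (Bottom, F): payoffs -4, 3, 1 → best response M.
Agent 2 against (Bottom, B): payoffs 3, 0, 5 → best response R.
Agent 3 against (Top, L): payoffs 1, -3 → best response F.
Agent 3 against (Top, M): payoffs 5, 1 → best response F.
Agent 3 against (Top, R): payoffs -4, 4 → best response B.
Agent 3 against (Bottom, L): payoffs -2, -1 → best response B.
Agent 3 against (Bottom, M): payoffs 4, 3 → best response F.
Agent 3 against (Bottom, R): payoffs 1, -5 → best response F.
Mutual best responses: (Top, L, F); (Bottom, M, F).

(Top, L, F) and (Bottom, M, F)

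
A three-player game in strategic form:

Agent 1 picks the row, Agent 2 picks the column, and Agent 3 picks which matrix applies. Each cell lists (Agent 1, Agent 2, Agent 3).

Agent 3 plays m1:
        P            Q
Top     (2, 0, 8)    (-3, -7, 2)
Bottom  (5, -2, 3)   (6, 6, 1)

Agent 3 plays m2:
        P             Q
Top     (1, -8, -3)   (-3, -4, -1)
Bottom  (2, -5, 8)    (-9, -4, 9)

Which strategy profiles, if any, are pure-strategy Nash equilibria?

For each player, find the best response to each opponent profile; mutual best responses are the pure NE.
Agent 1 against (P, m1): payoffs 2, 5 → best response Bottom.
Agent 1 against (P, m2): payoffs 1, 2 → best response Bottom.
Agent 1 against (Q, m1): payoffs -3, 6 → best response Bottom.
Agent 1 against (Q, m2): payoffs -3, -9 → best response Top.
Agent 2 against (Top, m1): payoffs 0, -7 → best response P.
Agent 2 against (Top, m2): payoffs -8, -4 → best response Q.
Agent 2 against (Bottom, m1): payoffs -2, 6 → best response Q.
Agent 2 against (Bottom, m2): payoffs -5, -4 → best response Q.
Agent 3 against (Top, P): payoffs 8, -3 → best response m1.
Agent 3 against (Top, Q): payoffs 2, -1 → best response m1.
Agent 3 against (Bottom, P): payoffs 3, 8 → best response m2.
Agent 3 against (Bottom, Q): payoffs 1, 9 → best response m2.
No profile is a mutual best response for all players.

There is no pure-strategy Nash equilibrium.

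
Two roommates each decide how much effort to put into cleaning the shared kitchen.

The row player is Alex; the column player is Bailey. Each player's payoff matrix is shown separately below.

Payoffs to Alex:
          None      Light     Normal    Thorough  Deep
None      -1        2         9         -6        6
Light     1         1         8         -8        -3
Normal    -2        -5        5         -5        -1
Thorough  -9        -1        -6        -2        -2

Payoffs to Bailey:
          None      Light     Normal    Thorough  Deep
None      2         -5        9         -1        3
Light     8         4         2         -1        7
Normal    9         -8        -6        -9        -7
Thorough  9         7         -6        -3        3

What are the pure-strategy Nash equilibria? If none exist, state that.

(None, Normal), (Light, None)

Alex against None: payoffs -1, 1, -2, -9 → best response Light.
Alex against Light: payoffs 2, 1, -5, -1 → best response None.
Alex against Normal: payoffs 9, 8, 5, -6 → best response None.
Alex against Thorough: payoffs -6, -8, -5, -2 → best response Thorough.
Alex against Deep: payoffs 6, -3, -1, -2 → best response None.
Bailey against None: payoffs 2, -5, 9, -1, 3 → best response Normal.
Bailey against Light: payoffs 8, 4, 2, -1, 7 → best response None.
Bailey against Normal: payoffs 9, -8, -6, -9, -7 → best response None.
Bailey against Thorough: payoffs 9, 7, -6, -3, 3 → best response None.
Mutual best responses: (None, Normal); (Light, None).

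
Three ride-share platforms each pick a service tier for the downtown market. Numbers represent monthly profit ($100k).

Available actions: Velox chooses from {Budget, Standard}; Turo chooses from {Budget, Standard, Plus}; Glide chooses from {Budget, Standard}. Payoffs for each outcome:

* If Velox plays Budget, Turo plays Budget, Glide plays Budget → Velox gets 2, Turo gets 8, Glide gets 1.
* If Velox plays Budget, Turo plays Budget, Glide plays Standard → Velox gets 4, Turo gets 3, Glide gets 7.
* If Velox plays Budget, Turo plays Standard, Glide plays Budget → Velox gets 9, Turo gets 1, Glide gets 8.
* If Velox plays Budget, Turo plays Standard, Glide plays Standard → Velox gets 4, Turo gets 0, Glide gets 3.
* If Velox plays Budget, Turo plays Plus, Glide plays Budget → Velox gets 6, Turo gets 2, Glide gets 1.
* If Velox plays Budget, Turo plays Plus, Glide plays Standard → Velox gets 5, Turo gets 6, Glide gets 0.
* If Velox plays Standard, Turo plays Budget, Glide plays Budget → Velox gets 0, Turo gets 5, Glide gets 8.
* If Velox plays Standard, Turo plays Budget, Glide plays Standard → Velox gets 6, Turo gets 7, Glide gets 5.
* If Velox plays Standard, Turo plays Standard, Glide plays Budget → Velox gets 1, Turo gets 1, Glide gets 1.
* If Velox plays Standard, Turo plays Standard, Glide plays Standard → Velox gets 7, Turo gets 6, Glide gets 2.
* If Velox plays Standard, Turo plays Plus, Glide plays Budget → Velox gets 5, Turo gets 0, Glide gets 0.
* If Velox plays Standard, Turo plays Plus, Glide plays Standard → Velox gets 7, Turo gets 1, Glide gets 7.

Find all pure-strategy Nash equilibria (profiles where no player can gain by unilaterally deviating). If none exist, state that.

none

Velox against (Budget, Budget): payoffs 2, 0 → best response Budget.
Velox against (Budget, Standard): payoffs 4, 6 → best response Standard.
Velox against (Standard, Budget): payoffs 9, 1 → best response Budget.
Velox against (Standard, Standard): payoffs 4, 7 → best response Standard.
Velox against (Plus, Budget): payoffs 6, 5 → best response Budget.
Velox against (Plus, Standard): payoffs 5, 7 → best response Standard.
Turo against (Budget, Budget): payoffs 8, 1, 2 → best response Budget.
Turo against (Budget, Standard): payoffs 3, 0, 6 → best response Plus.
Turo against (Standard, Budget): payoffs 5, 1, 0 → best response Budget.
Turo against (Standard, Standard): payoffs 7, 6, 1 → best response Budget.
Glide against (Budget, Budget): payoffs 1, 7 → best response Standard.
Glide against (Budget, Standard): payoffs 8, 3 → best response Budget.
Glide against (Budget, Plus): payoffs 1, 0 → best response Budget.
Glide against (Standard, Budget): payoffs 8, 5 → best response Budget.
Glide against (Standard, Standard): payoffs 1, 2 → best response Standard.
Glide against (Standard, Plus): payoffs 0, 7 → best response Standard.
No profile is a mutual best response for all players.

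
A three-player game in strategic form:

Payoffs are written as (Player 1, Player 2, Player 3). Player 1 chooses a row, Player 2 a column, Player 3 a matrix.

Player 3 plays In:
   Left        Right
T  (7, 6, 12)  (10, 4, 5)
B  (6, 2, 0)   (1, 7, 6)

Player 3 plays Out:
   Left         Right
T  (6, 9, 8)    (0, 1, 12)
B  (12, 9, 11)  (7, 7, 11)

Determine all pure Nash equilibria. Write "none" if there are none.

For each player, find the best response to each opponent profile; mutual best responses are the pure NE.
Player 1 against (Left, In): payoffs 7, 6 → best response T.
Player 1 against (Left, Out): payoffs 6, 12 → best response B.
Player 1 against (Right, In): payoffs 10, 1 → best response T.
Player 1 against (Right, Out): payoffs 0, 7 → best response B.
Player 2 against (T, In): payoffs 6, 4 → best response Left.
Player 2 against (T, Out): payoffs 9, 1 → best response Left.
Player 2 against (B, In): payoffs 2, 7 → best response Right.
Player 2 against (B, Out): payoffs 9, 7 → best response Left.
Player 3 against (T, Left): payoffs 12, 8 → best response In.
Player 3 against (T, Right): payoffs 5, 12 → best response Out.
Player 3 against (B, Left): payoffs 0, 11 → best response Out.
Player 3 against (B, Right): payoffs 6, 11 → best response Out.
Mutual best responses: (T, Left, In); (B, Left, Out).

(T, Left, In); (B, Left, Out)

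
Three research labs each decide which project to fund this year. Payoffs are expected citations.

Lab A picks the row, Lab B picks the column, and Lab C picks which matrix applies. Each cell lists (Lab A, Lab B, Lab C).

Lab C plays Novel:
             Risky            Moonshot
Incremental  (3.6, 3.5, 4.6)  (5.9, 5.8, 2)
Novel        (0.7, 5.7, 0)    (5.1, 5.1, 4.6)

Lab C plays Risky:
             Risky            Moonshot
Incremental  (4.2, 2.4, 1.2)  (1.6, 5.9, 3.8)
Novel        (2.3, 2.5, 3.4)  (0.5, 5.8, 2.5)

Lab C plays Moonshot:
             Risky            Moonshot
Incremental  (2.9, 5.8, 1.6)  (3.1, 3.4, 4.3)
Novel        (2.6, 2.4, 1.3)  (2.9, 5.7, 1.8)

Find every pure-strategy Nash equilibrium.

Check each profile: it is a Nash equilibrium iff no player can strictly gain by switching unilaterally.
(Incremental, Risky, Novel): Lab B can switch to Moonshot (3.5 → 5.8). Not NE.
(Incremental, Risky, Risky): Lab B can switch to Moonshot (2.4 → 5.9). Not NE.
(Incremental, Risky, Moonshot): Lab C can switch to Novel (1.6 → 4.6). Not NE.
(Incremental, Moonshot, Novel): Lab C can switch to Risky (2 → 3.8). Not NE.
(Incremental, Moonshot, Risky): Lab C can switch to Moonshot (3.8 → 4.3). Not NE.
(Incremental, Moonshot, Moonshot): Lab B can switch to Risky (3.4 → 5.8). Not NE.
(Novel, Risky, Novel): Lab A can switch to Incremental (0.7 → 3.6). Not NE.
(Novel, Risky, Risky): Lab A can switch to Incremental (2.3 → 4.2). Not NE.
(The remaining 4 profiles each have a profitable deviation by the same check.)

No pure-strategy Nash equilibrium.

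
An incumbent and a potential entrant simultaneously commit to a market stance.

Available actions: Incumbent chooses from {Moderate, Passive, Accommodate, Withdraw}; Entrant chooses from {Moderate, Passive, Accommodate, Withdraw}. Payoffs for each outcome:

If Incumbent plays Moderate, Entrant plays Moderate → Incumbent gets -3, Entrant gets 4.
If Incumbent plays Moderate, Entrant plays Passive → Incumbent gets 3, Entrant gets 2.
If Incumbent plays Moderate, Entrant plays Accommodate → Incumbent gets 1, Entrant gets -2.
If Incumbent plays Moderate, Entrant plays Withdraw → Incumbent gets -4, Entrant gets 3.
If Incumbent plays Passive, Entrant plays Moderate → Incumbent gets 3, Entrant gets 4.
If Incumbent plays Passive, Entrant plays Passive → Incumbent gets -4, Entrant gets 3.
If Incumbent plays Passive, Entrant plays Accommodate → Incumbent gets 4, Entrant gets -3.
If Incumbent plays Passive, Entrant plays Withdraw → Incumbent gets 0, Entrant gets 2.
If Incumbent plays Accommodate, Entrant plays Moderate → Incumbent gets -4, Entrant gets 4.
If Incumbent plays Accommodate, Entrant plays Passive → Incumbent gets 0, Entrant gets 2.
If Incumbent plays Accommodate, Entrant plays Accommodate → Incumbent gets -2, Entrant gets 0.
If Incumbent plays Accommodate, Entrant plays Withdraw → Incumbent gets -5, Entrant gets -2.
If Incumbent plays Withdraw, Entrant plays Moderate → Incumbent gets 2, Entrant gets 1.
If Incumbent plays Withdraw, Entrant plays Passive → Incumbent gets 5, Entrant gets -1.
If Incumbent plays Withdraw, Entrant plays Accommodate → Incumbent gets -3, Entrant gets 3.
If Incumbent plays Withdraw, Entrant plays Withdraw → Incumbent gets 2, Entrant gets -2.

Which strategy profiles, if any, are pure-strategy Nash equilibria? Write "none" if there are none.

The unique pure-strategy Nash equilibrium is (Passive, Moderate).

For each player, find the best response to each opponent profile; mutual best responses are the pure NE.
Incumbent against Moderate: payoffs -3, 3, -4, 2 → best response Passive.
Incumbent against Passive: payoffs 3, -4, 0, 5 → best response Withdraw.
Incumbent against Accommodate: payoffs 1, 4, -2, -3 → best response Passive.
Incumbent against Withdraw: payoffs -4, 0, -5, 2 → best response Withdraw.
Entrant against Moderate: payoffs 4, 2, -2, 3 → best response Moderate.
Entrant against Passive: payoffs 4, 3, -3, 2 → best response Moderate.
Entrant against Accommodate: payoffs 4, 2, 0, -2 → best response Moderate.
Entrant against Withdraw: payoffs 1, -1, 3, -2 → best response Accommodate.
Mutual best responses: (Passive, Moderate).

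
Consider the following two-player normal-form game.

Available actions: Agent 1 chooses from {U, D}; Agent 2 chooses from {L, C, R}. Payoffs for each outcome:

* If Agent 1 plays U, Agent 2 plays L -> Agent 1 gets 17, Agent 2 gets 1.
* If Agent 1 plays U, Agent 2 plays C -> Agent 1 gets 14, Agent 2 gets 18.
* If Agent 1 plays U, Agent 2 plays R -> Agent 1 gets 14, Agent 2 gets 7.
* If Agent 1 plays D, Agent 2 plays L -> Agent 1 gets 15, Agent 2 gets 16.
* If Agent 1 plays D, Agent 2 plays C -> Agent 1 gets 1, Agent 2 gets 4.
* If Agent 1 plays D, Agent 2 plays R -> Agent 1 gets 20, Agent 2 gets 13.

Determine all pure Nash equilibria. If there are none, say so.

Pure NE: (U, C)

For each player, find the best response to each opponent profile; mutual best responses are the pure NE.
Agent 1 against L: payoffs 17, 15 → best response U.
Agent 1 against C: payoffs 14, 1 → best response U.
Agent 1 against R: payoffs 14, 20 → best response D.
Agent 2 against U: payoffs 1, 18, 7 → best response C.
Agent 2 against D: payoffs 16, 4, 13 → best response L.
Mutual best responses: (U, C).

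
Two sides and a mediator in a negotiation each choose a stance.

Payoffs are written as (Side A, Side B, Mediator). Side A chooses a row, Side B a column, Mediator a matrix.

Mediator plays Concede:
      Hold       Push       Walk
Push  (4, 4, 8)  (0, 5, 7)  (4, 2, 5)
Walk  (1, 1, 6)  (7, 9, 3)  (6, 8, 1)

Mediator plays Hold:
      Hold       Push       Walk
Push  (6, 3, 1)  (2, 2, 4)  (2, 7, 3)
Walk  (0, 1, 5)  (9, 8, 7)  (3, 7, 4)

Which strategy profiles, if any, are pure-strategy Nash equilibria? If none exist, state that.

Pure NE: (Walk, Push, Hold)

(Push, Hold, Concede): Side B can switch to Push (4 → 5). Not NE.
(Push, Hold, Hold): Side B can switch to Walk (3 → 7). Not NE.
(Push, Push, Concede): Side A can switch to Walk (0 → 7). Not NE.
(Push, Push, Hold): Side A can switch to Walk (2 → 9). Not NE.
(Push, Walk, Concede): Side A can switch to Walk (4 → 6). Not NE.
(Push, Walk, Hold): Side A can switch to Walk (2 → 3). Not NE.
(Walk, Hold, Concede): Side A can switch to Push (1 → 4). Not NE.
(Walk, Hold, Hold): Side A can switch to Push (0 → 6). Not NE.
(Walk, Push, Concede): Mediator can switch to Hold (3 → 7). Not NE.
(Walk, Push, Hold): Side A gets 9, best alternative 2; Side B gets 8, best alternative 7; Mediator gets 7, best alternative 3. No profitable deviation — NE.
(Walk, Walk, Concede): Side B can switch to Push (8 → 9). Not NE.
(The remaining 1 profile has a profitable deviation by the same check.)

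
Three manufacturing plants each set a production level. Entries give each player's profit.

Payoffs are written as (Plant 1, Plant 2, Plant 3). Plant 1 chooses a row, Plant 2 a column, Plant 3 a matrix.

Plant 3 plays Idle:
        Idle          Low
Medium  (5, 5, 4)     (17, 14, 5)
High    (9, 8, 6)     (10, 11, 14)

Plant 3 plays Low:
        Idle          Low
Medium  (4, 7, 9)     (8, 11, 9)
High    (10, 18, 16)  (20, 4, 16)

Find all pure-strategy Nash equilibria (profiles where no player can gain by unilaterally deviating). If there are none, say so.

The unique pure-strategy Nash equilibrium is (High, Idle, Low).

(Medium, Idle, Idle): Plant 1 can switch to High (5 → 9). Not NE.
(Medium, Idle, Low): Plant 1 can switch to High (4 → 10). Not NE.
(Medium, Low, Idle): Plant 3 can switch to Low (5 → 9). Not NE.
(Medium, Low, Low): Plant 1 can switch to High (8 → 20). Not NE.
(High, Idle, Idle): Plant 2 can switch to Low (8 → 11). Not NE.
(High, Idle, Low): Plant 1 gets 10, best alternative 4; Plant 2 gets 18, best alternative 4; Plant 3 gets 16, best alternative 6. No profitable deviation — NE.
(High, Low, Idle): Plant 1 can switch to Medium (10 → 17). Not NE.
(High, Low, Low): Plant 2 can switch to Idle (4 → 18). Not NE.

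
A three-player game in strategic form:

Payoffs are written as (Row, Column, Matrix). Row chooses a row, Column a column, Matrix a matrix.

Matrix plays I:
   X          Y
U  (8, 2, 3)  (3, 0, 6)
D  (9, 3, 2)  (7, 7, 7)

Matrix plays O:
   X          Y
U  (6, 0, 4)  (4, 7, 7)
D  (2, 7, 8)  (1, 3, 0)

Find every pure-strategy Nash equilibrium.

Pure-strategy Nash equilibria: (U, Y, O); (D, Y, I)

Check each profile: it is a Nash equilibrium iff no player can strictly gain by switching unilaterally.
(U, X, I): Row can switch to D (8 → 9). Not NE.
(U, X, O): Column can switch to Y (0 → 7). Not NE.
(U, Y, I): Row can switch to D (3 → 7). Not NE.
(U, Y, O): Row gets 4, best alternative 1; Column gets 7, best alternative 0; Matrix gets 7, best alternative 6. No profitable deviation — NE.
(D, X, I): Column can switch to Y (3 → 7). Not NE.
(D, X, O): Row can switch to U (2 → 6). Not NE.
(D, Y, I): Row gets 7, best alternative 3; Column gets 7, best alternative 3; Matrix gets 7, best alternative 0. No profitable deviation — NE.
(D, Y, O): Row can switch to U (1 → 4). Not NE.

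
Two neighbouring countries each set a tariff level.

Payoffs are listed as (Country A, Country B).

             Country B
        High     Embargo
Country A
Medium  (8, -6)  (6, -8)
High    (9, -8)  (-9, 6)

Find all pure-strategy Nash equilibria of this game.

Check each profile: it is a Nash equilibrium iff no player can strictly gain by switching unilaterally.
(Medium, High): Country A can switch to High (8 → 9). Not NE.
(Medium, Embargo): Country B can switch to High (-8 → -6). Not NE.
(High, High): Country B can switch to Embargo (-8 → 6). Not NE.
(High, Embargo): Country A can switch to Medium (-9 → 6). Not NE.

No pure-strategy Nash equilibrium.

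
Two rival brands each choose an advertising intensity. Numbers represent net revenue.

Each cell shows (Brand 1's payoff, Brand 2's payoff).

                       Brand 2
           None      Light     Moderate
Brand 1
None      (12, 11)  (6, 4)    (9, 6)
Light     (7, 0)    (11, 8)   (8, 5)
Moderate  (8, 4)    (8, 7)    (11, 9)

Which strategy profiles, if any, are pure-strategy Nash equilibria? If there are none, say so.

(None, None) and (Light, Light) and (Moderate, Moderate)

Brand 1 against None: payoffs 12, 7, 8 → best response None.
Brand 1 against Light: payoffs 6, 11, 8 → best response Light.
Brand 1 against Moderate: payoffs 9, 8, 11 → best response Moderate.
Brand 2 against None: payoffs 11, 4, 6 → best response None.
Brand 2 against Light: payoffs 0, 8, 5 → best response Light.
Brand 2 against Moderate: payoffs 4, 7, 9 → best response Moderate.
Mutual best responses: (None, None); (Light, Light); (Moderate, Moderate).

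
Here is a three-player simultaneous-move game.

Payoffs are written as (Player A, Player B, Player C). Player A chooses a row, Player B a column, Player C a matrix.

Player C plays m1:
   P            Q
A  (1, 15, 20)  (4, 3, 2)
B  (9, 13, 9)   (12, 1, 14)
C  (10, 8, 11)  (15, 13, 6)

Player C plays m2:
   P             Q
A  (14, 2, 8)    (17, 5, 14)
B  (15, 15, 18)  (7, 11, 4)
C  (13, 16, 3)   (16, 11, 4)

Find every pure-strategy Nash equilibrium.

(A, P, m1): Player A can switch to B (1 → 9). Not NE.
(A, P, m2): Player A can switch to B (14 → 15). Not NE.
(A, Q, m1): Player A can switch to B (4 → 12). Not NE.
(A, Q, m2): Player A gets 17, best alternative 16; Player B gets 5, best alternative 2; Player C gets 14, best alternative 2. No profitable deviation — NE.
(B, P, m1): Player A can switch to C (9 → 10). Not NE.
(B, P, m2): Player A gets 15, best alternative 14; Player B gets 15, best alternative 11; Player C gets 18, best alternative 9. No profitable deviation — NE.
(B, Q, m1): Player A can switch to C (12 → 15). Not NE.
(B, Q, m2): Player A can switch to A (7 → 17). Not NE.
(C, P, m1): Player B can switch to Q (8 → 13). Not NE.
(C, P, m2): Player A can switch to A (13 → 14). Not NE.
(C, Q, m1): Player A gets 15, best alternative 12; Player B gets 13, best alternative 8; Player C gets 6, best alternative 4. No profitable deviation — NE.
(The remaining 1 profile has a profitable deviation by the same check.)

The pure Nash equilibria are (A, Q, m2) and (B, P, m2) and (C, Q, m1).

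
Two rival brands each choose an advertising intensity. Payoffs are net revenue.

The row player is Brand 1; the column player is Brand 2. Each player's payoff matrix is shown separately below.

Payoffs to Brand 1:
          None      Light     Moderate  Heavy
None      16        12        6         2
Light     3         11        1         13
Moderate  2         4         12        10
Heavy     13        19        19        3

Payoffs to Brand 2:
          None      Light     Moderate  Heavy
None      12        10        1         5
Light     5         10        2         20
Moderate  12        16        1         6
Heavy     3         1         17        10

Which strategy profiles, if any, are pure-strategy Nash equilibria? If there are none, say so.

The pure Nash equilibria are (None, None); (Light, Heavy); (Heavy, Moderate).

(None, None): Brand 1 gets 16, best alternative 13; Brand 2 gets 12, best alternative 10. No profitable deviation — NE.
(None, Light): Brand 1 can switch to Heavy (12 → 19). Not NE.
(None, Moderate): Brand 1 can switch to Moderate (6 → 12). Not NE.
(None, Heavy): Brand 1 can switch to Light (2 → 13). Not NE.
(Light, None): Brand 1 can switch to None (3 → 16). Not NE.
(Light, Light): Brand 1 can switch to None (11 → 12). Not NE.
(Light, Moderate): Brand 1 can switch to None (1 → 6). Not NE.
(Light, Heavy): Brand 1 gets 13, best alternative 10; Brand 2 gets 20, best alternative 10. No profitable deviation — NE.
(Heavy, Moderate): Brand 1 gets 19, best alternative 12; Brand 2 gets 17, best alternative 10. No profitable deviation — NE.
(The remaining 7 profiles each have a profitable deviation by the same check.)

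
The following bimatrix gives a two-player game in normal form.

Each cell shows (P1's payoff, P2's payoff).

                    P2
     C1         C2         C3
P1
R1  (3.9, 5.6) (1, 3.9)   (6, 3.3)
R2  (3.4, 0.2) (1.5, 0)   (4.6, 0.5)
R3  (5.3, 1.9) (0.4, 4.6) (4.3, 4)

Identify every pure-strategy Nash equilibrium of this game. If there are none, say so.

There is no pure-strategy Nash equilibrium.

For each strategy profile, look for a profitable unilateral deviation.
(R1, C1): P1 can switch to R3 (3.9 → 5.3). Not NE.
(R1, C2): P1 can switch to R2 (1 → 1.5). Not NE.
(R1, C3): P2 can switch to C1 (3.3 → 5.6). Not NE.
(R2, C1): P1 can switch to R1 (3.4 → 3.9). Not NE.
(R2, C2): P2 can switch to C1 (0 → 0.2). Not NE.
(R2, C3): P1 can switch to R1 (4.6 → 6). Not NE.
(R3, C1): P2 can switch to C2 (1.9 → 4.6). Not NE.
(R3, C2): P1 can switch to R1 (0.4 → 1). Not NE.
(R3, C3): P1 can switch to R1 (4.3 → 6). Not NE.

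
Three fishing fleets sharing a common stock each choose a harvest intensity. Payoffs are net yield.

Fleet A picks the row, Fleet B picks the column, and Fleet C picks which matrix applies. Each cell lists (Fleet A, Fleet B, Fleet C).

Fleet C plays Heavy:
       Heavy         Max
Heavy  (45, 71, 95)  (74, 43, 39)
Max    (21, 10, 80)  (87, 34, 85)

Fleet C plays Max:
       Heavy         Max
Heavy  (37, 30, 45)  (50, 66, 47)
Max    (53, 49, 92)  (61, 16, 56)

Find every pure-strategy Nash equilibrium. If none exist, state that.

For each strategy profile, look for a profitable unilateral deviation.
(Heavy, Heavy, Heavy): Fleet A gets 45, best alternative 21; Fleet B gets 71, best alternative 43; Fleet C gets 95, best alternative 45. No profitable deviation — NE.
(Heavy, Heavy, Max): Fleet A can switch to Max (37 → 53). Not NE.
(Heavy, Max, Heavy): Fleet A can switch to Max (74 → 87). Not NE.
(Heavy, Max, Max): Fleet A can switch to Max (50 → 61). Not NE.
(Max, Heavy, Heavy): Fleet A can switch to Heavy (21 → 45). Not NE.
(Max, Heavy, Max): Fleet A gets 53, best alternative 37; Fleet B gets 49, best alternative 16; Fleet C gets 92, best alternative 80. No profitable deviation — NE.
(Max, Max, Heavy): Fleet A gets 87, best alternative 74; Fleet B gets 34, best alternative 10; Fleet C gets 85, best alternative 56. No profitable deviation — NE.
(Max, Max, Max): Fleet B can switch to Heavy (16 → 49). Not NE.

The pure Nash equilibria are (Heavy, Heavy, Heavy) and (Max, Heavy, Max) and (Max, Max, Heavy).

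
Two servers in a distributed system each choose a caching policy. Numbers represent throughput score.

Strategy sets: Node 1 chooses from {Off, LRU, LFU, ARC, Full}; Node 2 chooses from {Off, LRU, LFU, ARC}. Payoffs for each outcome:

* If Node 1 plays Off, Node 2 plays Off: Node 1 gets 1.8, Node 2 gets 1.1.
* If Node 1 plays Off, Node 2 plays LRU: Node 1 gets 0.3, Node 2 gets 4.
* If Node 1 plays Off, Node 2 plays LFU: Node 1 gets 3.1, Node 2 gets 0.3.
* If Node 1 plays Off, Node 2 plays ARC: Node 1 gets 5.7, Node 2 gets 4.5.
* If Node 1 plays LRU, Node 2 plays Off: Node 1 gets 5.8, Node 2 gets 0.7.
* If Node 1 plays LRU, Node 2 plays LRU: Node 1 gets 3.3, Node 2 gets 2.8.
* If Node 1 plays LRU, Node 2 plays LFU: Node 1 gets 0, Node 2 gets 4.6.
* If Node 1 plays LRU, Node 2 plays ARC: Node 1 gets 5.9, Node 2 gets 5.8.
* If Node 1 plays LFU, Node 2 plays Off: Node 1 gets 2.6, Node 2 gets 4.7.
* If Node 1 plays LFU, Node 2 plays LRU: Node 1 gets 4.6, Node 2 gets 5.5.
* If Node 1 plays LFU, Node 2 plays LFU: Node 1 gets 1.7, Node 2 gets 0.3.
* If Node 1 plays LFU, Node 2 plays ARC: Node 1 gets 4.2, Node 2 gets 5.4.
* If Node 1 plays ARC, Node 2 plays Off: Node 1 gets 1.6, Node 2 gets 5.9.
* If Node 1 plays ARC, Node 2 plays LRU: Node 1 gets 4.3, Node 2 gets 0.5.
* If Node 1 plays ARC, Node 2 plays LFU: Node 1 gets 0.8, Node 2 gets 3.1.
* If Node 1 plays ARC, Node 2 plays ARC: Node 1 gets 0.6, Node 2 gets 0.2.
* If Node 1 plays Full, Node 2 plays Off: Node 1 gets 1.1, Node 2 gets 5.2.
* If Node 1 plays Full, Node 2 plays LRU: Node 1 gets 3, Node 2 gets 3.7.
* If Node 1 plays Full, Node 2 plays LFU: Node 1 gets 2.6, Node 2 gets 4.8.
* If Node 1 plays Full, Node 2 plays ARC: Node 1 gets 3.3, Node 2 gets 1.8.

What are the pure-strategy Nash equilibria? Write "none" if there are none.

For each player, find the best response to each opponent profile; mutual best responses are the pure NE.
Node 1 against Off: payoffs 1.8, 5.8, 2.6, 1.6, 1.1 → best response LRU.
Node 1 against LRU: payoffs 0.3, 3.3, 4.6, 4.3, 3 → best response LFU.
Node 1 against LFU: payoffs 3.1, 0, 1.7, 0.8, 2.6 → best response Off.
Node 1 against ARC: payoffs 5.7, 5.9, 4.2, 0.6, 3.3 → best response LRU.
Node 2 against Off: payoffs 1.1, 4, 0.3, 4.5 → best response ARC.
Node 2 against LRU: payoffs 0.7, 2.8, 4.6, 5.8 → best response ARC.
Node 2 against LFU: payoffs 4.7, 5.5, 0.3, 5.4 → best response LRU.
Node 2 against ARC: payoffs 5.9, 0.5, 3.1, 0.2 → best response Off.
Node 2 against Full: payoffs 5.2, 3.7, 4.8, 1.8 → best response Off.
Mutual best responses: (LRU, ARC); (LFU, LRU).

(LRU, ARC) and (LFU, LRU)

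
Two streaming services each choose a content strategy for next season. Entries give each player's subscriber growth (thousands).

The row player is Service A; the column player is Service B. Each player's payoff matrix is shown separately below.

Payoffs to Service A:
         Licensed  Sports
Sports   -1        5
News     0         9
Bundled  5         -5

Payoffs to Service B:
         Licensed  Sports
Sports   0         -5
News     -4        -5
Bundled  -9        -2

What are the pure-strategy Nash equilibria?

This game has no pure Nash equilibrium.

Service A against Licensed: payoffs -1, 0, 5 → best response Bundled.
Service A against Sports: payoffs 5, 9, -5 → best response News.
Service B against Sports: payoffs 0, -5 → best response Licensed.
Service B against News: payoffs -4, -5 → best response Licensed.
Service B against Bundled: payoffs -9, -2 → best response Sports.
No profile is a mutual best response for all players.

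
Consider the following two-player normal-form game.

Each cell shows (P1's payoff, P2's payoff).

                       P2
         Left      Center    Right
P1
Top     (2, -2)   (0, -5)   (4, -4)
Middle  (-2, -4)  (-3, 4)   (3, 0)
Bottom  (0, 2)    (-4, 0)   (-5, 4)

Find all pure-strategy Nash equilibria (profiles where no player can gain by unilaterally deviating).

P1 against Left: payoffs 2, -2, 0 → best response Top.
P1 against Center: payoffs 0, -3, -4 → best response Top.
P1 against Right: payoffs 4, 3, -5 → best response Top.
P2 against Top: payoffs -2, -5, -4 → best response Left.
P2 against Middle: payoffs -4, 4, 0 → best response Center.
P2 against Bottom: payoffs 2, 0, 4 → best response Right.
Mutual best responses: (Top, Left).

The unique pure-strategy Nash equilibrium is (Top, Left).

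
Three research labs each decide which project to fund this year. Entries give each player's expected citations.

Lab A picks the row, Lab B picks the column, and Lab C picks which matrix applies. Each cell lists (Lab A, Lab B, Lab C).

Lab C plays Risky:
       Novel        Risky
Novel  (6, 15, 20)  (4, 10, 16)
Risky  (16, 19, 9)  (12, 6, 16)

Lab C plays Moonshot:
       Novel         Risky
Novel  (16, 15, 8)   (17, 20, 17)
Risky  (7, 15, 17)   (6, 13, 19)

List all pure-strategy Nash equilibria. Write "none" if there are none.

Pure NE: (Novel, Risky, Moonshot)

For each strategy profile, look for a profitable unilateral deviation.
(Novel, Novel, Risky): Lab A can switch to Risky (6 → 16). Not NE.
(Novel, Novel, Moonshot): Lab B can switch to Risky (15 → 20). Not NE.
(Novel, Risky, Risky): Lab A can switch to Risky (4 → 12). Not NE.
(Novel, Risky, Moonshot): Lab A gets 17, best alternative 6; Lab B gets 20, best alternative 15; Lab C gets 17, best alternative 16. No profitable deviation — NE.
(Risky, Novel, Risky): Lab C can switch to Moonshot (9 → 17). Not NE.
(Risky, Novel, Moonshot): Lab A can switch to Novel (7 → 16). Not NE.
(Risky, Risky, Risky): Lab B can switch to Novel (6 → 19). Not NE.
(Risky, Risky, Moonshot): Lab A can switch to Novel (6 → 17). Not NE.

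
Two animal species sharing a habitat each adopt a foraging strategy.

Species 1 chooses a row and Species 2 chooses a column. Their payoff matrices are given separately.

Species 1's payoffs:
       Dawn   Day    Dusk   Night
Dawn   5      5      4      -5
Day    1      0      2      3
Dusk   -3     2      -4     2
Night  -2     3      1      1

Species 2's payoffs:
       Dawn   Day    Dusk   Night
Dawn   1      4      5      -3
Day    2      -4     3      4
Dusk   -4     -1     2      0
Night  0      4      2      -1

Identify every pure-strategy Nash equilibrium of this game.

The pure Nash equilibria are (Dawn, Dusk), (Day, Night).

(Dawn, Dawn): Species 2 can switch to Day (1 → 4). Not NE.
(Dawn, Day): Species 2 can switch to Dusk (4 → 5). Not NE.
(Dawn, Dusk): Species 1 gets 4, best alternative 2; Species 2 gets 5, best alternative 4. No profitable deviation — NE.
(Dawn, Night): Species 1 can switch to Day (-5 → 3). Not NE.
(Day, Dawn): Species 1 can switch to Dawn (1 → 5). Not NE.
(Day, Day): Species 1 can switch to Dawn (0 → 5). Not NE.
(Day, Dusk): Species 1 can switch to Dawn (2 → 4). Not NE.
(Day, Night): Species 1 gets 3, best alternative 2; Species 2 gets 4, best alternative 3. No profitable deviation — NE.
(Dusk, Dawn): Species 1 can switch to Dawn (-3 → 5). Not NE.
(Dusk, Day): Species 1 can switch to Dawn (2 → 5). Not NE.
(Dusk, Dusk): Species 1 can switch to Dawn (-4 → 4). Not NE.
(Dusk, Night): Species 1 can switch to Day (2 → 3). Not NE.
(Night, Dawn): Species 1 can switch to Dawn (-2 → 5). Not NE.
(Night, Day): Species 1 can switch to Dawn (3 → 5). Not NE.
(The remaining 2 profiles each have a profitable deviation by the same check.)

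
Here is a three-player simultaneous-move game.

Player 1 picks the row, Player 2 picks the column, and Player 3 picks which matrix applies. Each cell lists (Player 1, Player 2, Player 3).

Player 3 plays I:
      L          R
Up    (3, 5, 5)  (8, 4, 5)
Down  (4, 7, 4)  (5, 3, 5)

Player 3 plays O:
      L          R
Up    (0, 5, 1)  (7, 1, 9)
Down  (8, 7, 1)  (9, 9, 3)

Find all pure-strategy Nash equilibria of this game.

(Down, L, I)

Player 1 against (L, I): payoffs 3, 4 → best response Down.
Player 1 against (L, O): payoffs 0, 8 → best response Down.
Player 1 against (R, I): payoffs 8, 5 → best response Up.
Player 1 against (R, O): payoffs 7, 9 → best response Down.
Player 2 against (Up, I): payoffs 5, 4 → best response L.
Player 2 against (Up, O): payoffs 5, 1 → best response L.
Player 2 against (Down, I): payoffs 7, 3 → best response L.
Player 2 against (Down, O): payoffs 7, 9 → best response R.
Player 3 against (Up, L): payoffs 5, 1 → best response I.
Player 3 against (Up, R): payoffs 5, 9 → best response O.
Player 3 against (Down, L): payoffs 4, 1 → best response I.
Player 3 against (Down, R): payoffs 5, 3 → best response I.
Mutual best responses: (Down, L, I).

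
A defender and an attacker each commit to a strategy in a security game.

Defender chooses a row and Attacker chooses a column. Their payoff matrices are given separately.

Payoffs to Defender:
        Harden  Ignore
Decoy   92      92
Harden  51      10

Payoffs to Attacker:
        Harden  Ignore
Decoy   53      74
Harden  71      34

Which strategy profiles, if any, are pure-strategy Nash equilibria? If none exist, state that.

(Decoy, Harden): Attacker can switch to Ignore (53 → 74). Not NE.
(Decoy, Ignore): Defender gets 92, best alternative 10; Attacker gets 74, best alternative 53. No profitable deviation — NE.
(Harden, Harden): Defender can switch to Decoy (51 → 92). Not NE.
(Harden, Ignore): Defender can switch to Decoy (10 → 92). Not NE.

(Decoy, Ignore)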